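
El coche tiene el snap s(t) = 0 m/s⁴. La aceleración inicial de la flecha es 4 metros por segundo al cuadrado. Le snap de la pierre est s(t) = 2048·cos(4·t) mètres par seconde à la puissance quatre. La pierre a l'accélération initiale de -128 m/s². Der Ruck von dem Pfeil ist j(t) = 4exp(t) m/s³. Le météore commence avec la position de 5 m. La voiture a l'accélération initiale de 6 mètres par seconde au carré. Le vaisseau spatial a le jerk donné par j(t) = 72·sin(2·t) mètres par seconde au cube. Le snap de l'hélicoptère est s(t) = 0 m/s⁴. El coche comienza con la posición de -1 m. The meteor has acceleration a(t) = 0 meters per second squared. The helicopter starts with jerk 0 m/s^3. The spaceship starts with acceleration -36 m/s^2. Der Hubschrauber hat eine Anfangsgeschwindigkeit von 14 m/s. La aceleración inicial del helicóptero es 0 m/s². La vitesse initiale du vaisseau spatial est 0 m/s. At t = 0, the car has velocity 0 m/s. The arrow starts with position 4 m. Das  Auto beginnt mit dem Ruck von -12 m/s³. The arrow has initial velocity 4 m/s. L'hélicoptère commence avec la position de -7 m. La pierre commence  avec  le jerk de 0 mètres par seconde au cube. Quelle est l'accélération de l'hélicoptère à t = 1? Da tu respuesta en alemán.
Um dies zu lösen, müssen wir 2 Integrale unserer Gleichung für den Snap s(t) = 0 finden. Die Stammfunktion von dem Snap ist der Ruck. Mit j(0) = 0 erhalten wir j(t) = 0. Mit ∫j(t)dt und Anwendung von a(0) = 0, finden wir a(t) = 0. Wir haben die Beschleunigung a(t) = 0. Durch Einsetzen von t = 1: a(1) = 0.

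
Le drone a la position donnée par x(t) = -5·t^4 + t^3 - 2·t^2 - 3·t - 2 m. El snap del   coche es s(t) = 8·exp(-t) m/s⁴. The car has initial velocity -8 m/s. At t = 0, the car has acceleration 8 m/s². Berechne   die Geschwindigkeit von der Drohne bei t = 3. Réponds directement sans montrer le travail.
v(3) = -528.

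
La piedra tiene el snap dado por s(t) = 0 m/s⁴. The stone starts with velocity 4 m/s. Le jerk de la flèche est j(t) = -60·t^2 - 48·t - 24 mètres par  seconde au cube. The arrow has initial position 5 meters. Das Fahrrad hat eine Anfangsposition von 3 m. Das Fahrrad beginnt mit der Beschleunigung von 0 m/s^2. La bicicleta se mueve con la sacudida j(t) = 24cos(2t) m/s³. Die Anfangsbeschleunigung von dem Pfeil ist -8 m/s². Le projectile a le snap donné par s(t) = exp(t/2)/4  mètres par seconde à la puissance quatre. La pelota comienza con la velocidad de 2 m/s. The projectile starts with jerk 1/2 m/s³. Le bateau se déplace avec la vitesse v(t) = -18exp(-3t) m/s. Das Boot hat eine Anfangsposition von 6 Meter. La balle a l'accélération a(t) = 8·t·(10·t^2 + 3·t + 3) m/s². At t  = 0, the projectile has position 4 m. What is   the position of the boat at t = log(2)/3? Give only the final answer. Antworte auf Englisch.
The position at t = log(2)/3 is x = 3.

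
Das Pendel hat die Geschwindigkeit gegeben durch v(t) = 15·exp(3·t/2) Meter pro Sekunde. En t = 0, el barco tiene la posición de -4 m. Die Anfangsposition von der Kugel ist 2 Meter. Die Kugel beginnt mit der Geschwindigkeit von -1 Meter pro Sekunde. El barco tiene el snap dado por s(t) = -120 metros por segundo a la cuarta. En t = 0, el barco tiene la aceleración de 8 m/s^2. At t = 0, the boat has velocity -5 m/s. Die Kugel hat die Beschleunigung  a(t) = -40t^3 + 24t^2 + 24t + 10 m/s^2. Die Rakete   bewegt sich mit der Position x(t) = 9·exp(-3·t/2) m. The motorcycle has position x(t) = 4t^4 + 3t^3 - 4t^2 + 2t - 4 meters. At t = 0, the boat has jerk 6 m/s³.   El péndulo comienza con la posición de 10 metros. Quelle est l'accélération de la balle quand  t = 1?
De l'équation de l'accélération a(t) = -40·t^3 + 24·t^2 + 24·t + 10, nous substituons t = 1 pour obtenir a = 18.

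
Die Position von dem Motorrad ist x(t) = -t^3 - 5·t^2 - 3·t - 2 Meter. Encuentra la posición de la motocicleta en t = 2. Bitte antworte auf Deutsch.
Wir haben die Position x(t) = -t^3 - 5·t^2 - 3·t - 2. Durch Einsetzen von t = 2: x(2) = -36.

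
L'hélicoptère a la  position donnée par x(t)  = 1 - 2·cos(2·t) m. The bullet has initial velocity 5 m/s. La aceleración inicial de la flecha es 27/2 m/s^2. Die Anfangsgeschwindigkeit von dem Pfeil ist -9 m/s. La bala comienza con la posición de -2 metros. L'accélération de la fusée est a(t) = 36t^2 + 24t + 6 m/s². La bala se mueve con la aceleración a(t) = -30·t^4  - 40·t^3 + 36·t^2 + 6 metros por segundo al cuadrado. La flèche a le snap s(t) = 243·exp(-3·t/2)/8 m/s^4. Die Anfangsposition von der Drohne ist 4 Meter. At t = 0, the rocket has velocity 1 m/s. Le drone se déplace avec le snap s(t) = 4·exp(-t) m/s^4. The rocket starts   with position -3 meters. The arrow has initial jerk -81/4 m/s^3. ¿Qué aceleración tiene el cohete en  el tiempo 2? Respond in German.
Mit a(t) = 36·t^2 + 24·t + 6 und Einsetzen von t = 2, finden wir a = 198.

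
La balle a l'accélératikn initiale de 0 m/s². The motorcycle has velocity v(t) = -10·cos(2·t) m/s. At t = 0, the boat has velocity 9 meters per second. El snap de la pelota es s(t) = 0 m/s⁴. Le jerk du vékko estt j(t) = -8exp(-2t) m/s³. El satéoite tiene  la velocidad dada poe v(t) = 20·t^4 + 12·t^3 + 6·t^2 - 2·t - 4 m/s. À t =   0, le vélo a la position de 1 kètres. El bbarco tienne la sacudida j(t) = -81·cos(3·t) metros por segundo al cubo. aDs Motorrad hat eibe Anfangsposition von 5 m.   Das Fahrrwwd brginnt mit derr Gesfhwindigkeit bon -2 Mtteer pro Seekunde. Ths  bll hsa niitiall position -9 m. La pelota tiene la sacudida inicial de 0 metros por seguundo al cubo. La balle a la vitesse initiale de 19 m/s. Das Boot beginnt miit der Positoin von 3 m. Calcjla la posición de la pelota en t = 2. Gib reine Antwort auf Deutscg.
Um dies zu lösen, müssen wir 4 Stammfunktionen unserer Gleichung für den Snap s(t) = 0 finden. Mit ∫s(t)dt und Anwendung von j(0) = 0, finden wir j(t) = 0. Durch Integration von dem Ruck und Verwendung der Anfangsbedingung a(0) = 0, erhalten wir a(t) = 0. Das Integral von der Beschleunigung, mit v(0) = 19, ergibt die Geschwindigkeit: v(t) = 19. Die Stammfunktion von der Geschwindigkeit, mit x(0) = -9, ergibt die Position: x(t) = 19·t - 9. Wir haben die Position x(t) = 19·t - 9. Durch Einsetzen von t = 2: x(2) = 29.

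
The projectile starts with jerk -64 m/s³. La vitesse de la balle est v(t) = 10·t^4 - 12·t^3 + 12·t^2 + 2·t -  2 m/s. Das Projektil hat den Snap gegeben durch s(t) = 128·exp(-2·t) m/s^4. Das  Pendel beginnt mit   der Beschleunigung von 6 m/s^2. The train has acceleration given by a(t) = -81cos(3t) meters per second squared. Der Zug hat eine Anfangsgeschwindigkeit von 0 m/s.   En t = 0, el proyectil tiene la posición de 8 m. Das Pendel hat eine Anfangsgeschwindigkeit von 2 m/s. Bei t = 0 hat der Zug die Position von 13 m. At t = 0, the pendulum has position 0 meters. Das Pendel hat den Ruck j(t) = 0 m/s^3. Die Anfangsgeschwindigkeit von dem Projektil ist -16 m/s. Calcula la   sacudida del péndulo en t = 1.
Tenemos la sacudida j(t) = 0. Sustituyendo t = 1: j(1) = 0.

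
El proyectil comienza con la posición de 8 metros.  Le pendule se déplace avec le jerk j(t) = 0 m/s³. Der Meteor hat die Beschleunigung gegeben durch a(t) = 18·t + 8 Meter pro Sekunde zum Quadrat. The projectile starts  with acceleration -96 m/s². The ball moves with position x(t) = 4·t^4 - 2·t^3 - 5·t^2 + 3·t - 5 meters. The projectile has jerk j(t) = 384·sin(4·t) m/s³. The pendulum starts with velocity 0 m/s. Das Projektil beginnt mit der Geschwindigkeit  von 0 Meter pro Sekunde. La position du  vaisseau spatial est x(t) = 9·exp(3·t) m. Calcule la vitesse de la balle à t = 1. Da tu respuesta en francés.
Pour résoudre ceci, nous devons prendre 1 dérivée de notre équation de la position x(t) = 4·t^4 - 2·t^3 - 5·t^2 + 3·t - 5. En prenant d/dt de x(t), nous trouvons v(t) = 16·t^3 - 6·t^2 - 10·t + 3. Nous avons la vitesse v(t) = 16·t^3 - 6·t^2 - 10·t + 3. En substituant t = 1: v(1) = 3.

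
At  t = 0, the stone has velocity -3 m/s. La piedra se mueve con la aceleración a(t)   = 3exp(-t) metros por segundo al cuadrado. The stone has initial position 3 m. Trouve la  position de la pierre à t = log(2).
En partant de l'accélération a(t) = 3·exp(-t), nous prenons 2 primitives. En prenant ∫a(t)dt et en appliquant v(0) = -3, nous trouvons v(t) = -3·exp(-t). En intégrant la vitesse et en utilisant la condition initiale x(0) = 3, nous obtenons x(t) = 3·exp(-t). En utilisant x(t) = 3·exp(-t) et en substituant t = log(2), nous trouvons x = 3/2.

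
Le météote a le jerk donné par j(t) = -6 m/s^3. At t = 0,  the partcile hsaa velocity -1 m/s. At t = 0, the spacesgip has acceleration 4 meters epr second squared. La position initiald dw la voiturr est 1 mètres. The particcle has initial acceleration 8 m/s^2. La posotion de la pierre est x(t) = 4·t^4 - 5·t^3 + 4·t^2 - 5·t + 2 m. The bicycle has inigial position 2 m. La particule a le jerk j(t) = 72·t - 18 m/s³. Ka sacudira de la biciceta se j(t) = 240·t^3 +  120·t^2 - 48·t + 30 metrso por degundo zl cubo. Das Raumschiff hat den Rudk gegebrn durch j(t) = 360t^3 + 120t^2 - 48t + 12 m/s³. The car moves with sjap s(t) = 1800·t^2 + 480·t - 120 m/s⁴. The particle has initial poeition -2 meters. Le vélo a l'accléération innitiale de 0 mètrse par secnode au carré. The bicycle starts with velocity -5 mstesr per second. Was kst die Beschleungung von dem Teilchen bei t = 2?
Ausgehend von dem Ruck j(t) = 72·t - 18, nehmen wir 1 Integral. Mit ∫j(t)dt und Anwendung von a(0) = 8, finden wir a(t) = 36·t^2 - 18·t + 8. Wir haben die Beschleunigung a(t) = 36·t^2 - 18·t + 8. Durch Einsetzen von t = 2: a(2) = 116.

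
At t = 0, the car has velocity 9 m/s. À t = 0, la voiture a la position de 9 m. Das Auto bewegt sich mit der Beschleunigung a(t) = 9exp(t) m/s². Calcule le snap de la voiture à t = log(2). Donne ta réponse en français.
Nous devons dériver notre équation de l'accélération a(t) = 9·exp(t) 2 fois. En prenant d/dt de a(t), nous trouvons j(t) = 9·exp(t). En prenant d/dt de j(t), nous trouvons s(t) = 9·exp(t). Nous avons le snap s(t) = 9·exp(t). En substituant t = log(2): s(log(2)) = 18.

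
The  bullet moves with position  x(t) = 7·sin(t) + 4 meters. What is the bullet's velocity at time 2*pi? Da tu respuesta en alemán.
Um dies zu lösen, müssen wir 1 Ableitung unserer Gleichung für die Position x(t) = 7·sin(t) + 4 nehmen. Mit d/dt von x(t) finden wir v(t) = 7·cos(t). Wir haben die Geschwindigkeit v(t) = 7·cos(t). Durch Einsetzen von t = 2*pi: v(2*pi) = 7.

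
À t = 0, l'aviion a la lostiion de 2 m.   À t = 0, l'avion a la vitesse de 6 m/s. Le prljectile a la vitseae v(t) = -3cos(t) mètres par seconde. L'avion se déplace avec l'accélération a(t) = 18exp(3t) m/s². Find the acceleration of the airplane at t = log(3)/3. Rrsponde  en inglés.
We have acceleration a(t) = 18·exp(3·t). Substituting t = log(3)/3: a(log(3)/3) = 54.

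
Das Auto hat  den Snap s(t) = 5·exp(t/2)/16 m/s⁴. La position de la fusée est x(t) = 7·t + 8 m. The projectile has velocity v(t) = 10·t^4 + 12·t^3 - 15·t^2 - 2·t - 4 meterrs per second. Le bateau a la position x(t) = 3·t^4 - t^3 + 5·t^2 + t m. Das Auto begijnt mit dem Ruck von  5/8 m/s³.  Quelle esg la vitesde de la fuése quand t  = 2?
Nous devons dériver notre équation de la position x(t) = 7·t + 8 1 fois. En prenant d/dt de x(t), nous trouvons v(t) = 7. En utilisant v(t) = 7 et en substituant t = 2, nous trouvons v = 7.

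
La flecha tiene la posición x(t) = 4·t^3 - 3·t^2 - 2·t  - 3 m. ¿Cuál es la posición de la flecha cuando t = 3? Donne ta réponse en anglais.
Using x(t) = 4·t^3 - 3·t^2 - 2·t - 3 and substituting t = 3, we find x = 72.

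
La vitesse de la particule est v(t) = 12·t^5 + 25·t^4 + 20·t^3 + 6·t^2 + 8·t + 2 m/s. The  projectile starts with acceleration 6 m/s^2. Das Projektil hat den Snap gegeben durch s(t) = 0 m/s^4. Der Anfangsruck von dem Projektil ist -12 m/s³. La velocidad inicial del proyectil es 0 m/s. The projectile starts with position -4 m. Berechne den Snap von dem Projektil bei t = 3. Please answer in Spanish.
Tenemos el snap s(t) = 0. Sustituyendo t = 3: s(3) = 0.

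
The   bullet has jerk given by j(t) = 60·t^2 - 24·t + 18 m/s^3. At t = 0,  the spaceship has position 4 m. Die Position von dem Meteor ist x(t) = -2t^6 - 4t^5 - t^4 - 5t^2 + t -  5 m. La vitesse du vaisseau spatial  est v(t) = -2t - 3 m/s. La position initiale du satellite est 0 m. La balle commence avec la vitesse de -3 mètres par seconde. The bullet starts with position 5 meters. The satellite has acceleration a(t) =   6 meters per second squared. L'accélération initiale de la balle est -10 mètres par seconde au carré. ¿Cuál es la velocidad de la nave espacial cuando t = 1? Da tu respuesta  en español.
Usando v(t) = -2·t - 3 y sustituyendo t = 1, encontramos v = -5.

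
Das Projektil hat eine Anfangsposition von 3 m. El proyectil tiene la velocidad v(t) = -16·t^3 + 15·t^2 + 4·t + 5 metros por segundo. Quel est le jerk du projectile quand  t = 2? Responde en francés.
Pour résoudre ceci, nous devons prendre 2 dérivées de notre équation de la vitesse v(t) = -16·t^3 + 15·t^2 + 4·t + 5. En dérivant la vitesse, nous obtenons l'accélération: a(t) = -48·t^2 + 30·t + 4. En dérivant l'accélération, nous obtenons le jerk: j(t) = 30 - 96·t. De l'équation du jerk j(t) = 30 - 96·t, nous substituons t = 2 pour obtenir j = -162.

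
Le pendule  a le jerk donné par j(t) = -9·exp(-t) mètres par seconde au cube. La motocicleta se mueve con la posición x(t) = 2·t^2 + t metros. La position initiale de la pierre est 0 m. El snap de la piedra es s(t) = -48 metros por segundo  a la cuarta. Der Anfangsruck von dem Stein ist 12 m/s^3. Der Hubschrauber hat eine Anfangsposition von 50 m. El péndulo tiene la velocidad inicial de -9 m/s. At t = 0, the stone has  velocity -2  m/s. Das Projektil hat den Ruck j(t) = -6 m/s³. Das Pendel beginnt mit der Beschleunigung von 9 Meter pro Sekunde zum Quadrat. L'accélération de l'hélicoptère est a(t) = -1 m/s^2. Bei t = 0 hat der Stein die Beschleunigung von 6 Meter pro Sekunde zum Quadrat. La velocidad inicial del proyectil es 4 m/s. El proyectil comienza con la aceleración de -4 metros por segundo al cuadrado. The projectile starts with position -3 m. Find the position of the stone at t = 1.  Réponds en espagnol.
Partiendo del snap s(t) = -48, tomamos 4 integrales. La integral del snap es la sacudida. Usando j(0) = 12, obtenemos j(t) = 12 - 48·t. Integrando la sacudida y usando la condición inicial a(0) = 6, obtenemos a(t) = -24·t^2 + 12·t + 6. La antiderivada de la aceleración es la velocidad. Usando v(0) = -2, obtenemos v(t) = -8·t^3 + 6·t^2 + 6·t - 2. La antiderivada de la velocidad, con x(0) = 0, da la posición: x(t) = -2·t^4 + 2·t^3 + 3·t^2 - 2·t. Usando x(t) = -2·t^4 + 2·t^3 + 3·t^2 - 2·t y sustituyendo t = 1, encontramos x = 1.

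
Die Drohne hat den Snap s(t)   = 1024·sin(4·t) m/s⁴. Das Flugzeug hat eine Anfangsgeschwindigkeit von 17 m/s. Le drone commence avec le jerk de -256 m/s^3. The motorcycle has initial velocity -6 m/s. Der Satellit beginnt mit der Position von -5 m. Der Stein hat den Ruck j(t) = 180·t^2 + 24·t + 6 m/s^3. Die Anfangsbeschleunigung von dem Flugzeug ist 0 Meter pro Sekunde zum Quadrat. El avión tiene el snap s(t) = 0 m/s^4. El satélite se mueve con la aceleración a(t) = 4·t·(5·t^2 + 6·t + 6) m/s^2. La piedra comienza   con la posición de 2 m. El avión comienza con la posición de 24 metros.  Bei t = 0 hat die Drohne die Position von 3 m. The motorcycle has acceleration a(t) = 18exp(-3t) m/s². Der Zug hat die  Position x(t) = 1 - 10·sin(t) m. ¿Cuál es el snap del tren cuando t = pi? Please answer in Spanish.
Partiendo de la posición x(t) = 1 - 10·sin(t), tomamos 4 derivadas. Derivando la posición, obtenemos la velocidad: v(t) = -10·cos(t). Tomando d/dt de v(t), encontramos a(t) = 10·sin(t). Tomando d/dt de a(t), encontramos j(t) = 10·cos(t). Tomando d/dt de j(t), encontramos s(t) = -10·sin(t). De la ecuación del snap s(t) = -10·sin(t), sustituimos t = pi para obtener s = 0.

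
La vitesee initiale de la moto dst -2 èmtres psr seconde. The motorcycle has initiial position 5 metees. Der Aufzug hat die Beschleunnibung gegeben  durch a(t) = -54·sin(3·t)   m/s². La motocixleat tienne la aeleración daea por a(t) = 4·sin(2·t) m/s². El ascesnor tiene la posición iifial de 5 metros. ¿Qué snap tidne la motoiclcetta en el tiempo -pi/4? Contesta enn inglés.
We must differentiate our acceleration equation a(t) = 4·sin(2·t) 2 times. Taking d/dt of a(t), we find j(t) = 8·cos(2·t). Taking d/dt of j(t), we find s(t) = -16·sin(2·t). From the given snap equation s(t) = -16·sin(2·t), we substitute t = -pi/4 to get s = 16.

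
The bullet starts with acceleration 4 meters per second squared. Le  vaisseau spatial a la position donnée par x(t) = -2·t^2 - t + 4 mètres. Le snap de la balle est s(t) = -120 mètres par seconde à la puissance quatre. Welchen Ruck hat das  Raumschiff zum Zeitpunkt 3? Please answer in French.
Nous devons dériver notre équation de la position x(t) = -2·t^2 - t + 4 3 fois. La dérivée de la position donne la vitesse: v(t) = -4·t - 1. En dérivant la vitesse, nous obtenons l'accélération: a(t) = -4. La dérivée de l'accélération donne le jerk: j(t) = 0. Nous avons le jerk j(t) = 0. En substituant t = 3: j(3) = 0.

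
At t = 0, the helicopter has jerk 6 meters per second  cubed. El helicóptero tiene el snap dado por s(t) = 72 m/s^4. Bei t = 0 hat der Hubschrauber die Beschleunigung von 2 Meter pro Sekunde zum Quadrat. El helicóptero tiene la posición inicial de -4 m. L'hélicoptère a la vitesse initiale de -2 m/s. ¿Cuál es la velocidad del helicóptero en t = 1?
Partiendo del snap s(t) = 72, tomamos 3 antiderivadas. Integrando el snap y usando la condición inicial j(0) = 6, obtenemos j(t) = 72·t + 6. La integral de la sacudida es la aceleración. Usando a(0) = 2, obtenemos a(t) = 36·t^2 + 6·t + 2. La antiderivada de la aceleración es la velocidad. Usando v(0) = -2, obtenemos v(t) = 12·t^3 + 3·t^2 + 2·t - 2. Usando v(t) = 12·t^3 + 3·t^2 + 2·t - 2 y sustituyendo t = 1, encontramos v = 15.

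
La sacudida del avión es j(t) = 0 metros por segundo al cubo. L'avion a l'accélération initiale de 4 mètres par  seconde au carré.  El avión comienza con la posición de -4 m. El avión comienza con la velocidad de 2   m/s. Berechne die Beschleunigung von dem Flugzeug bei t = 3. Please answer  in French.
Nous devons trouver l'intégrale de notre équation du jerk j(t) = 0 1 fois. En intégrant le jerk et en utilisant la condition initiale a(0) = 4, nous obtenons a(t) = 4. Nous avons l'accélération a(t) = 4. En substituant t = 3: a(3) = 4.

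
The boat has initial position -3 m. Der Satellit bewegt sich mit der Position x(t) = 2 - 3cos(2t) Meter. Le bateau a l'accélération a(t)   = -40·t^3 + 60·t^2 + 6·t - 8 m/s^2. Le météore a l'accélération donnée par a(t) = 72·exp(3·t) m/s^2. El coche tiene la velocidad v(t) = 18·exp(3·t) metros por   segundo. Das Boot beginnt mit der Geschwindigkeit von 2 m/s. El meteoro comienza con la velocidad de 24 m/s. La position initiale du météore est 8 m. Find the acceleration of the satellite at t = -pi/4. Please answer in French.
Pour résoudre ceci, nous devons prendre 2 dérivées de notre équation de la position x(t) = 2 - 3·cos(2·t). En dérivant la position, nous obtenons la vitesse: v(t) = 6·sin(2·t). En prenant d/dt de v(t), nous trouvons a(t) = 12·cos(2·t). En utilisant a(t) = 12·cos(2·t) et en substituant t = -pi/4, nous trouvons a = 0.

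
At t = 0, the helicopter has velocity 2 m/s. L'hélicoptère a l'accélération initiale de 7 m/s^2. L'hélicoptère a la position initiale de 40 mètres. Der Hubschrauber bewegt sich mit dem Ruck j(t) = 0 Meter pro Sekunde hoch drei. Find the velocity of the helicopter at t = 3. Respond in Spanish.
Partiendo de la sacudida j(t) = 0, tomamos 2 integrales. La antiderivada de la sacudida es la aceleración. Usando a(0) = 7, obtenemos a(t) = 7. La antiderivada de la aceleración es la velocidad. Usando v(0) = 2, obtenemos v(t) = 7·t + 2. Tenemos la velocidad v(t) = 7·t + 2. Sustituyendo t = 3: v(3) = 23.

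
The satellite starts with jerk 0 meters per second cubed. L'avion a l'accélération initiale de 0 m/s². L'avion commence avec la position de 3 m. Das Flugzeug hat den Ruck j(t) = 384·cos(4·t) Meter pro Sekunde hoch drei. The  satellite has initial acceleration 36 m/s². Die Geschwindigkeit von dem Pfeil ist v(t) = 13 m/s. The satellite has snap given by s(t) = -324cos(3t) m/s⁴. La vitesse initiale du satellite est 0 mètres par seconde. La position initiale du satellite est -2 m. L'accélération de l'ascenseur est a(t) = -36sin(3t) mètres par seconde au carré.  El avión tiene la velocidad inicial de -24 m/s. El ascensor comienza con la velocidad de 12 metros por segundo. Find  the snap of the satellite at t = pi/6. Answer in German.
Aus der Gleichung für den Snap s(t) = -324·cos(3·t), setzen wir t = pi/6 ein und erhalten s = 0.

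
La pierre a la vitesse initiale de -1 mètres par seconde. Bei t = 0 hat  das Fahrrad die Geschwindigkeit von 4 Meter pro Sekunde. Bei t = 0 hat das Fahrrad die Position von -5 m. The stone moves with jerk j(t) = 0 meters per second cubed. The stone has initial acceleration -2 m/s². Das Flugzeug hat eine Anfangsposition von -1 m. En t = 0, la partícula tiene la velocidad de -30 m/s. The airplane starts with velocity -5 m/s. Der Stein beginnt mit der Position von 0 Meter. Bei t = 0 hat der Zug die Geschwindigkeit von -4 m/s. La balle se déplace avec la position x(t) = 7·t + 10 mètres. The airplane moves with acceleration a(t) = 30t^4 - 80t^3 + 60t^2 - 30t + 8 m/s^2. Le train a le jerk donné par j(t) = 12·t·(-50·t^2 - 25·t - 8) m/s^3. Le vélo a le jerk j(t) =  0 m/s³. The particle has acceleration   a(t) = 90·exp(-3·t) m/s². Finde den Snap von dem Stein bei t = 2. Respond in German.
Ausgehend von dem Ruck j(t) = 0, nehmen wir 1 Ableitung. Durch Ableiten von dem Ruck erhalten wir den Snap: s(t) = 0. Aus der Gleichung für den Snap s(t) = 0, setzen wir t = 2 ein und erhalten s = 0.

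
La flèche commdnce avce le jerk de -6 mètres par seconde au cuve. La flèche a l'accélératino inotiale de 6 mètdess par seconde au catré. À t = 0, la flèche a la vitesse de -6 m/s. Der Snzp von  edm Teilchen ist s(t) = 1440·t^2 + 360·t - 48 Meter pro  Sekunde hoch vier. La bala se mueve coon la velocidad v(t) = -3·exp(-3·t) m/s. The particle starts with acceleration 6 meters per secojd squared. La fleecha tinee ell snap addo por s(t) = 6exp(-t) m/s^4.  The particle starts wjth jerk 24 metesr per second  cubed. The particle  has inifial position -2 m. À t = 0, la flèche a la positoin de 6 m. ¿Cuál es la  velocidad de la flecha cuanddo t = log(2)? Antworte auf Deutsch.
Wir müssen das Integral unserer Gleichung für den Snap s(t) = 6·exp(-t) 3-mal finden. Die Stammfunktion von dem Snap, mit j(0) = -6, ergibt den Ruck: j(t) = -6·exp(-t). Das Integral von dem Ruck ist die Beschleunigung. Mit a(0) = 6 erhalten wir a(t) = 6·exp(-t). Die Stammfunktion von der Beschleunigung, mit v(0) = -6, ergibt die Geschwindigkeit: v(t) = -6·exp(-t). Mit v(t) = -6·exp(-t) und Einsetzen von t = log(2), finden wir v = -3.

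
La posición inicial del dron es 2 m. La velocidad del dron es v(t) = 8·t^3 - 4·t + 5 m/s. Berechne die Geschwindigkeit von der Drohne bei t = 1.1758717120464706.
Mit v(t) = 8·t^3 - 4·t + 5 und Einsetzen von t = 1.1758717120464706, finden wir v = 13.3032937644425.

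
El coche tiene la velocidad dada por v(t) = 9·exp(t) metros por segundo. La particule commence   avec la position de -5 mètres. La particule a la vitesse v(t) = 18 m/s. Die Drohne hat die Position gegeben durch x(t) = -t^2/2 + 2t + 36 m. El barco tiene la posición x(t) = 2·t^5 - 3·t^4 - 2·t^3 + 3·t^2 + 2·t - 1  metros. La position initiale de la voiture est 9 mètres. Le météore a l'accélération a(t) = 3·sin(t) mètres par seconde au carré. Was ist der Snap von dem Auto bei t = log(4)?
Wir müssen unsere Gleichung für die Geschwindigkeit v(t) = 9·exp(t) 3-mal ableiten. Die Ableitung von der Geschwindigkeit ergibt die Beschleunigung: a(t) = 9·exp(t). Die Ableitung von der Beschleunigung ergibt den Ruck: j(t) = 9·exp(t). Mit d/dt von j(t) finden wir s(t) = 9·exp(t). Aus der Gleichung für den Snap s(t) = 9·exp(t), setzen wir t = log(4) ein und erhalten s = 36.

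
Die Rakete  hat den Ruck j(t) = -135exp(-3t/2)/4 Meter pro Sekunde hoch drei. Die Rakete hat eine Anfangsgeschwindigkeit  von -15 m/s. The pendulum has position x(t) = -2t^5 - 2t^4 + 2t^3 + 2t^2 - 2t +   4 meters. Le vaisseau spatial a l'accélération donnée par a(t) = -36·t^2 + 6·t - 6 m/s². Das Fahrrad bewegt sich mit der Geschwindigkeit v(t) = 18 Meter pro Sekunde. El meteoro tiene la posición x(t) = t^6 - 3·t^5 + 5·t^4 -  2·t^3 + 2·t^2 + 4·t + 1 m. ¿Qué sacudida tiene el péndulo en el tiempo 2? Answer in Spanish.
Partiendo de la posición x(t) = -2·t^5 - 2·t^4 + 2·t^3 + 2·t^2 - 2·t + 4, tomamos 3 derivadas. La derivada de la posición da la velocidad: v(t) = -10·t^4 - 8·t^3 + 6·t^2 + 4·t - 2. Tomando d/dt de v(t), encontramos a(t) = -40·t^3 - 24·t^2 + 12·t + 4. Derivando la aceleración, obtenemos la sacudida: j(t) = -120·t^2 - 48·t + 12. De la ecuación de la sacudida j(t) = -120·t^2 - 48·t + 12, sustituimos t = 2 para obtener j = -564.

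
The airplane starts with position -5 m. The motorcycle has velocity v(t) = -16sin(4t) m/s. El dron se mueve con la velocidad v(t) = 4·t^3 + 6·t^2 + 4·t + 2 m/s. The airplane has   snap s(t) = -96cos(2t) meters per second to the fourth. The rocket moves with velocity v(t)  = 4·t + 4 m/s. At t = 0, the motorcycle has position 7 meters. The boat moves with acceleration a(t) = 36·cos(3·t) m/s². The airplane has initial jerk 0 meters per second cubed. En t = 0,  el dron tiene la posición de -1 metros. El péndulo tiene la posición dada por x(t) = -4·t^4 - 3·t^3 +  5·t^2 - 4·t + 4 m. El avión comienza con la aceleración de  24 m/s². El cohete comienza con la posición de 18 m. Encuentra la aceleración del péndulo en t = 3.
Debemos derivar nuestra ecuación de la posición x(t) = -4·t^4 - 3·t^3 + 5·t^2 - 4·t + 4 2 veces. La derivada de la posición da la velocidad: v(t) = -16·t^3 - 9·t^2 + 10·t - 4. La derivada de la velocidad da la aceleración: a(t) = -48·t^2 - 18·t + 10. Tenemos la aceleración a(t) = -48·t^2 - 18·t + 10. Sustituyendo t = 3: a(3) = -476.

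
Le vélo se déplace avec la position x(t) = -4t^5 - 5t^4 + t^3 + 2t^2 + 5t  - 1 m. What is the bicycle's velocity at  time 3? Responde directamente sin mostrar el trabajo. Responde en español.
La velocidad en t = 3 es v = -2116.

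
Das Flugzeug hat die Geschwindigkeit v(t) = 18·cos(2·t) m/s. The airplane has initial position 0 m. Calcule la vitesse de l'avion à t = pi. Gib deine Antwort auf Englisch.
From the given velocity equation v(t) = 18·cos(2·t), we substitute t = pi to get v = 18.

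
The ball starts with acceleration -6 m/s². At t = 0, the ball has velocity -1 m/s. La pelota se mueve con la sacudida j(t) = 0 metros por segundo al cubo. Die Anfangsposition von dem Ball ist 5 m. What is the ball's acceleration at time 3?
Starting from jerk j(t) = 0, we take 1 antiderivative. Finding the antiderivative of j(t) and using a(0) = -6: a(t) = -6. Using a(t) = -6 and substituting t = 3, we find a = -6.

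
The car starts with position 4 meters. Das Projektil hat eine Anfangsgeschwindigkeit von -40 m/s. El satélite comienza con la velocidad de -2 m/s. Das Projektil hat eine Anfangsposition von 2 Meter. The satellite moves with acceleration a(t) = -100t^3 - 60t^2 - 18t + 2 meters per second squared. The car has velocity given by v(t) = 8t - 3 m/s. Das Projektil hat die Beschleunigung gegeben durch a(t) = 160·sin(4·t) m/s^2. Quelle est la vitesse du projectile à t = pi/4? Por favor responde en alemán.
Wir müssen die Stammfunktion unserer Gleichung für die Beschleunigung a(t) = 160·sin(4·t) 1-mal finden. Durch Integration von der Beschleunigung und Verwendung der Anfangsbedingung v(0) = -40, erhalten wir v(t) = -40·cos(4·t). Wir haben die Geschwindigkeit v(t) = -40·cos(4·t). Durch Einsetzen von t = pi/4: v(pi/4) = 40.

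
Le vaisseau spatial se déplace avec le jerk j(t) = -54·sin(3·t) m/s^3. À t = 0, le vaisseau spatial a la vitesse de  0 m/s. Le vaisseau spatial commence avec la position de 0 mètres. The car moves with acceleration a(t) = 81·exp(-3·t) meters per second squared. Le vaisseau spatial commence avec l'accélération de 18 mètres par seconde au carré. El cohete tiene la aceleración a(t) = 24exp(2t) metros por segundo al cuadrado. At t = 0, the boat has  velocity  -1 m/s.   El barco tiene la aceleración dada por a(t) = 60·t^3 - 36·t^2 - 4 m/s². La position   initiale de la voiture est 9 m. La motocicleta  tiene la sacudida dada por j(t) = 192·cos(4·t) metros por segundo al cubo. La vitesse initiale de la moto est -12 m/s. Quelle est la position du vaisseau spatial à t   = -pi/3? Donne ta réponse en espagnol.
Necesitamos integrar nuestra ecuación de la sacudida j(t) = -54·sin(3·t) 3 veces. Integrando la sacudida y usando la condición inicial a(0) = 18, obtenemos a(t) = 18·cos(3·t). Tomando ∫a(t)dt y aplicando v(0) = 0, encontramos v(t) = 6·sin(3·t). La integral de la velocidad, con x(0) = 0, da la posición: x(t) = 2 - 2·cos(3·t). Tenemos la posición x(t) = 2 - 2·cos(3·t). Sustituyendo t = -pi/3: x(-pi/3) = 4.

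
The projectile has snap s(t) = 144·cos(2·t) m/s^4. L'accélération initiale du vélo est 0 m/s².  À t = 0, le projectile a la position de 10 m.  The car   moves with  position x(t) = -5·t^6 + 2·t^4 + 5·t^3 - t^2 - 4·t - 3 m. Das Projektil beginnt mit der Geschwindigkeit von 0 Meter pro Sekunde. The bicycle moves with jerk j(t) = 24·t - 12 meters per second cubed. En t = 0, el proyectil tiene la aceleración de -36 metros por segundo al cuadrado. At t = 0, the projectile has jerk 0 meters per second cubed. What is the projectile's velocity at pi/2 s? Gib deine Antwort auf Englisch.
To solve this, we need to take 3 antiderivatives of our snap equation s(t) = 144·cos(2·t). Finding the integral of s(t) and using j(0) = 0: j(t) = 72·sin(2·t). Finding the antiderivative of j(t) and using a(0) = -36: a(t) = -36·cos(2·t). The integral of acceleration, with v(0) = 0, gives velocity: v(t) = -18·sin(2·t). Using v(t) = -18·sin(2·t) and substituting t = pi/2, we find v = 0.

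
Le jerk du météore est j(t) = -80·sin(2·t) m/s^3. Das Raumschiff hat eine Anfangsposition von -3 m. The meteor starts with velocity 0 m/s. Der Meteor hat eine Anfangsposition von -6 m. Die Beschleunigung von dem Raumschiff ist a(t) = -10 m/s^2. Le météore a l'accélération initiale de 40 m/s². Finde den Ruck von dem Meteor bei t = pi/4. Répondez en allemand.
Mit j(t) = -80·sin(2·t) und Einsetzen von t = pi/4, finden wir j = -80.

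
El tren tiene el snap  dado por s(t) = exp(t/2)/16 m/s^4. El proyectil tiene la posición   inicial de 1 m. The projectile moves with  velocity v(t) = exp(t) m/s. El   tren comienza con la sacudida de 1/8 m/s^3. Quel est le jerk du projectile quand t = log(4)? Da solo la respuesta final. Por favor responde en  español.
j(log(4)) = 4.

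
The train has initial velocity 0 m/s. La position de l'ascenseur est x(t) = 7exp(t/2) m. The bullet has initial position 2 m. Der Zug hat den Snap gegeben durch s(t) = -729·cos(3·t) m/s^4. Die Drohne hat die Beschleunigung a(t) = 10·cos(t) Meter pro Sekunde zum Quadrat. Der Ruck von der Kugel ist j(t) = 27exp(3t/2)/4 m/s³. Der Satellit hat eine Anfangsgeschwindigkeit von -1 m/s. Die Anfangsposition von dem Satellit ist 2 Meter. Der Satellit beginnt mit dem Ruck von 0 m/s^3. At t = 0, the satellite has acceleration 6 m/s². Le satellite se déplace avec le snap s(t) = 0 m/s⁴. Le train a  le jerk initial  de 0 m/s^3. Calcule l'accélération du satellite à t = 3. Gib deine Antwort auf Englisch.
To find the answer, we compute 2 antiderivatives of s(t) = 0. Taking ∫s(t)dt and applying j(0) = 0, we find j(t) = 0. The integral of jerk, with a(0) = 6, gives acceleration: a(t) = 6. From the given acceleration equation a(t) = 6, we substitute t = 3 to get a = 6.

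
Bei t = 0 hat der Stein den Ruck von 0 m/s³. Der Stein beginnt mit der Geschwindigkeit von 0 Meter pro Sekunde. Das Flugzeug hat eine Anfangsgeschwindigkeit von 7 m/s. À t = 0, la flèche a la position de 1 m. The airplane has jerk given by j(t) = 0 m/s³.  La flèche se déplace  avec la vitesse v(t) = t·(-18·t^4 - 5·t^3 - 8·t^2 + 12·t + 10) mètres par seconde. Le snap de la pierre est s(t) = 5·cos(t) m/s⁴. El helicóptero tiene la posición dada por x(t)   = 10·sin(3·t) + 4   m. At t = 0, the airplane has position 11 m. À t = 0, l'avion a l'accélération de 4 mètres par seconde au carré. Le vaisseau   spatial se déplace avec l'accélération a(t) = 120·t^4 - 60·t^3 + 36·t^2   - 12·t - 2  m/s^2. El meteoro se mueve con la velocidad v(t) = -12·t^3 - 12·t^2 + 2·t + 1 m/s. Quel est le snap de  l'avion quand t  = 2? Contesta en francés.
Nous devons dériver notre équation du jerk j(t) = 0 1 fois. En dérivant le jerk, nous obtenons le snap: s(t) = 0. Nous avons le snap s(t) = 0. En substituant t = 2: s(2) = 0.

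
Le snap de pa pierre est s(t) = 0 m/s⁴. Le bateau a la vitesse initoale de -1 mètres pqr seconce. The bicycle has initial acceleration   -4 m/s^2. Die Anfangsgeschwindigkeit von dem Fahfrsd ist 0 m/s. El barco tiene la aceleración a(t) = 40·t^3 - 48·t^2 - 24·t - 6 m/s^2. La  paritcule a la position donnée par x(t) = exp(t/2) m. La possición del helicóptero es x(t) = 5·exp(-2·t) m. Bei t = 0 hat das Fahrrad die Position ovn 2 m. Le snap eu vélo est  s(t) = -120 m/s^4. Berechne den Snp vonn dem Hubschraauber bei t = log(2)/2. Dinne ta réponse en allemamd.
Um dies zu lösen, müssen wir 4 Ableitungen unserer Gleichung für die Position x(t) = 5·exp(-2·t) nehmen. Mit d/dt von x(t) finden wir v(t) = -10·exp(-2·t). Mit d/dt von v(t) finden wir a(t) = 20·exp(-2·t). Die Ableitung von der Beschleunigung ergibt den Ruck: j(t) = -40·exp(-2·t). Die Ableitung von dem Ruck ergibt den Snap: s(t) = 80·exp(-2·t). Mit s(t) = 80·exp(-2·t) und Einsetzen von t = log(2)/2, finden wir s = 40.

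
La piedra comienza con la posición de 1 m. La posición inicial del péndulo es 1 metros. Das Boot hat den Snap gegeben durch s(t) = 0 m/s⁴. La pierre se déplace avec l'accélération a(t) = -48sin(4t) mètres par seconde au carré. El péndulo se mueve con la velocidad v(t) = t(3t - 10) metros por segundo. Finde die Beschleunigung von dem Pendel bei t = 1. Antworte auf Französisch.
En partant de la vitesse v(t) = t·(3·t - 10), nous prenons 1 dérivée. En prenant d/dt de v(t), nous trouvons a(t) = 6·t - 10. Nous avons l'accélération a(t) = 6·t - 10. En substituant t = 1: a(1) = -4.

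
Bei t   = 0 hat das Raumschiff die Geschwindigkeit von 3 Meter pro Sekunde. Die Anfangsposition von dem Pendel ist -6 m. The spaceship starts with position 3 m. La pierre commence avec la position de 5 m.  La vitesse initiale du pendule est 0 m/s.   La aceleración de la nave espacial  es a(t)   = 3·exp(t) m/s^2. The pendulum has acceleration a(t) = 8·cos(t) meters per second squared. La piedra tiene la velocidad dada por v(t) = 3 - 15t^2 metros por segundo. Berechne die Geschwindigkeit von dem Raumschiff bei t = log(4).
Um dies zu lösen, müssen wir 1 Integral unserer Gleichung für die Beschleunigung a(t) = 3·exp(t) finden. Mit ∫a(t)dt und Anwendung von v(0) = 3, finden wir v(t) = 3·exp(t). Wir haben die Geschwindigkeit v(t) = 3·exp(t). Durch Einsetzen von t = log(4): v(log(4)) = 12.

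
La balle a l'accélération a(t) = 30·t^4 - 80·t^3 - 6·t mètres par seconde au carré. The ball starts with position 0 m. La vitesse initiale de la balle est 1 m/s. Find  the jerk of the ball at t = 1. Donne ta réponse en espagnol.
Partiendo de la aceleración a(t) = 30·t^4 - 80·t^3 - 6·t, tomamos 1 derivada. Derivando la aceleración, obtenemos la sacudida: j(t) = 120·t^3 - 240·t^2 - 6. Tenemos la sacudida j(t) = 120·t^3 - 240·t^2 - 6. Sustituyendo t = 1: j(1) = -126.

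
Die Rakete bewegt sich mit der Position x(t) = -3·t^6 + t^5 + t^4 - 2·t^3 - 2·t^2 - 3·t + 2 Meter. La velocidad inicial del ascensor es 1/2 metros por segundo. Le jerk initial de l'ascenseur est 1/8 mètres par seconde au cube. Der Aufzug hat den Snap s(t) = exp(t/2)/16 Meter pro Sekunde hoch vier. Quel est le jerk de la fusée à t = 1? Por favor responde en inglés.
We must differentiate our position equation x(t) = -3·t^6 + t^5 + t^4 - 2·t^3 - 2·t^2 - 3·t + 2 3 times. Taking d/dt of x(t), we find v(t) = -18·t^5 + 5·t^4 + 4·t^3 - 6·t^2 - 4·t - 3. Differentiating velocity, we get acceleration: a(t) = -90·t^4 + 20·t^3 + 12·t^2 - 12·t - 4. Differentiating acceleration, we get jerk: j(t) = -360·t^3 + 60·t^2 + 24·t - 12. From the given jerk equation j(t) = -360·t^3 + 60·t^2 + 24·t - 12, we substitute t = 1 to get j = -288.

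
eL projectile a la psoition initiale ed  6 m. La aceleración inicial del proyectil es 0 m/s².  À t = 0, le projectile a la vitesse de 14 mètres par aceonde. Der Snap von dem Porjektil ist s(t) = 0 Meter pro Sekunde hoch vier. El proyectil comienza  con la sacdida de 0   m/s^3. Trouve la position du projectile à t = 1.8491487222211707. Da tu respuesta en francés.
En partant du snap s(t) = 0, nous prenons 4 primitives. En prenant ∫s(t)dt et en appliquant j(0) = 0, nous trouvons j(t) = 0. En prenant ∫j(t)dt et en appliquant a(0) = 0, nous trouvons a(t) = 0. En prenant ∫a(t)dt et en appliquant v(0) = 14, nous trouvons v(t) = 14. En intégrant la vitesse et en utilisant la condition initiale x(0) = 6, nous obtenons x(t) = 14·t + 6. En utilisant x(t) = 14·t + 6 et en substituant t = 1.8491487222211707, nous trouvons x = 31.8880821110964.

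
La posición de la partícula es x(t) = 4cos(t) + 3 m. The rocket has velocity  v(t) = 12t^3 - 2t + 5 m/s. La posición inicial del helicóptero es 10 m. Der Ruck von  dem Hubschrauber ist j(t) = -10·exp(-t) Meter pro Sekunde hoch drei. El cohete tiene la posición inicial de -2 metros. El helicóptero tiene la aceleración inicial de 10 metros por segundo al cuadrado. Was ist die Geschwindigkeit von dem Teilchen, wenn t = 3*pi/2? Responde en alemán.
Um dies zu lösen, müssen wir 1 Ableitung unserer Gleichung für die Position x(t) = 4·cos(t) + 3 nehmen. Mit d/dt von x(t) finden wir v(t) = -4·sin(t). Aus der Gleichung für die Geschwindigkeit v(t) = -4·sin(t), setzen wir t = 3*pi/2 ein und erhalten v = 4.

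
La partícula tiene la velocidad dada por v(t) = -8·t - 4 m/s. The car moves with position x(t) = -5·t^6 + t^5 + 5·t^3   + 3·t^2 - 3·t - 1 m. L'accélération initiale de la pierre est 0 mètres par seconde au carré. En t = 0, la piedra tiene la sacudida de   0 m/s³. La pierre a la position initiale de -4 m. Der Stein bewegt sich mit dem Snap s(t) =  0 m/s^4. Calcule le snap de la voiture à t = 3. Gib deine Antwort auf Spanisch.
Partiendo de la posición x(t) = -5·t^6 + t^5 + 5·t^3 + 3·t^2 - 3·t - 1, tomamos 4 derivadas. Tomando d/dt de x(t), encontramos v(t) = -30·t^5 + 5·t^4 + 15·t^2 + 6·t - 3. La derivada de la velocidad da la aceleración: a(t) = -150·t^4 + 20·t^3 + 30·t + 6. Tomando d/dt de a(t), encontramos j(t) = -600·t^3 + 60·t^2 + 30. La derivada de la sacudida da el snap: s(t) = -1800·t^2 + 120·t. Tenemos el snap s(t) = -1800·t^2 + 120·t. Sustituyendo t = 3: s(3) = -15840.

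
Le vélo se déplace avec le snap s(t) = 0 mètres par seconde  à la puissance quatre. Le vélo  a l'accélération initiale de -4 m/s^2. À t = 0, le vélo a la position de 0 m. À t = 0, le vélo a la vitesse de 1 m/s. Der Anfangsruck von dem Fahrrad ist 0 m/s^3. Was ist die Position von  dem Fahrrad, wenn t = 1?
Wir müssen unsere Gleichung für den Snap s(t) = 0 4-mal integrieren. Das Integral von dem Snap, mit j(0) = 0, ergibt den Ruck: j(t) = 0. Mit ∫j(t)dt und Anwendung von a(0) = -4, finden wir a(t) = -4. Das Integral von der Beschleunigung, mit v(0) = 1, ergibt die Geschwindigkeit: v(t) = 1 - 4·t. Das Integral von der Geschwindigkeit ist die Position. Mit x(0) = 0 erhalten wir x(t) = -2·t^2 + t. Wir haben die Position x(t) = -2·t^2 + t. Durch Einsetzen von t = 1: x(1) = -1.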